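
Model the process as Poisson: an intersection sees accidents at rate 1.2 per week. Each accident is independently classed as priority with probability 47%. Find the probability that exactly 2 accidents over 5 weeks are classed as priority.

Thinning: the accidents that are classed as priority themselves form a Poisson process with rate 0.47 × 1.2 = 0.564 per week.
Over the interval, μ = 0.564 × 5 = 2.82 (5 weeks).
P(N = 2) = e^(−2.82) · 2.82^2/2! ≈ 0.2370.

0.2370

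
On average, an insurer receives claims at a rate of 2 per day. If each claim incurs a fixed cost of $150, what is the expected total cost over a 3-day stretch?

$900

E[N] = 2 × 3 = 6 (a 3-day stretch = 3 days); E[cost] = 6 × $150 = $900.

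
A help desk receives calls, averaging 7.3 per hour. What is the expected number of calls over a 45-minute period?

5.475

E[N] = λt = 7.3 × 0.75 = 5.475 (a 45-minute period = 0.75 hours).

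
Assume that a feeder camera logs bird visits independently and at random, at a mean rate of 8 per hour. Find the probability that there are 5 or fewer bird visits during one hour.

0.1912

With mean μ = 8 per hour,
P(N ≤ 5) = Σ_{j=0}^{5} e^(−μ) μ^j/j! ≈ 0.1912.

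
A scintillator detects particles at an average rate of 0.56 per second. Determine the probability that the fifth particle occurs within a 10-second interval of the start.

Over the interval, μ = 0.56 × 10 = 5.6 (a 10-second interval = 10 seconds).
The fifth arrival falls in the interval iff at least 5 events occur there: P(S_5 ≤ t) = P(N ≥ 5) = 1 − P(N ≤ 4) ≈ 0.6578.

0.6578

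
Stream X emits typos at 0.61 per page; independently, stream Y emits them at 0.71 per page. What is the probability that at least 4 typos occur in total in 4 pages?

Independent Poisson processes superpose: combined rate λ = 0.61 + 0.71 = 1.32 per page.
Over the interval, μ = 1.32 × 4 = 5.28 (4 pages).
P(N ≥ 4) = 1 − P(N ≤ 3) ≈ 0.7721.

0.7721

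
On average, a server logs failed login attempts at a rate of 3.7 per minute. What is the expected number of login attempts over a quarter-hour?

E[N] = λt = 3.7 × 15 = 55.5 (a quarter-hour = 15 minutes).

55.5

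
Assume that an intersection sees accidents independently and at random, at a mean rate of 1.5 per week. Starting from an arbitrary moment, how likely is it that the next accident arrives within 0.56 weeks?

Inter-arrival times are exponential with rate λ = 1.5 per week.
P(T ≤ 0.56) = 1 − e^(−λt) = 1 − e^(−1.5 × 0.56) = 1 − e^(−0.84) ≈ 0.5683.

0.5683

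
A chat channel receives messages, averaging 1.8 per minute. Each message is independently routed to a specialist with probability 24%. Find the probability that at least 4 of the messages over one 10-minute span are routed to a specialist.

0.6264

Thinning: the messages that are routed to a specialist themselves form a Poisson process with rate 0.24 × 1.8 = 0.432 per minute.
Over the interval, μ = 0.432 × 10 = 4.32 (a 10-minute span = 10 minutes).
P(N ≥ 4) = 1 − P(N ≤ 3) ≈ 0.6264.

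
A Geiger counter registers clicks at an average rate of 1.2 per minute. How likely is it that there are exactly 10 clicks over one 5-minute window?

0.0413

Over the interval, μ = 1.2 × 5 = 6 (a 5-minute window = 5 minutes).
P(N = 10) = e^(−μ) μ^10/10! = e^(−6) · 6^10/3628800 ≈ 0.0413.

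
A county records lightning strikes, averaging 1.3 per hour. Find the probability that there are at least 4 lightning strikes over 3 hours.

Over the interval, μ = 1.3 × 3 = 3.9 (3 hours).
P(N ≥ 4) = 1 − P(N ≤ 3) = 1 − Σ_{j=0}^{3} e^(−μ) μ^j/j! ≈ 0.5468.

0.5468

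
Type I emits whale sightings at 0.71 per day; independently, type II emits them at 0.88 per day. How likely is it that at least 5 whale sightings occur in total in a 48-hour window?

Independent Poisson processes superpose: combined rate λ = 0.71 + 0.88 = 1.59 per day.
Over the interval, μ = 1.59 × 2 = 3.18 (a 48-hour window = 2 days).
P(N ≥ 5) = 1 − P(N ≤ 4) ≈ 0.2158.

0.2158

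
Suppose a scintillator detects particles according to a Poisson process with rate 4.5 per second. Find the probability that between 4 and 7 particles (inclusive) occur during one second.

With mean μ = 4.5 per second,
P(4 ≤ N ≤ 7) = Σ_{j=4}^{7} e^(−4.5) · 4.5^j/j! ≈ 0.5711.

0.5711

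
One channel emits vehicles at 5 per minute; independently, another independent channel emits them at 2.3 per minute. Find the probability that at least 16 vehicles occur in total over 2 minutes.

0.3910

Independent Poisson processes superpose: combined rate λ = 5 + 2.3 = 7.3 per minute.
Over the interval, μ = 7.3 × 2 = 14.6 (2 minutes).
P(N ≥ 16) = 1 − P(N ≤ 15) ≈ 0.3910.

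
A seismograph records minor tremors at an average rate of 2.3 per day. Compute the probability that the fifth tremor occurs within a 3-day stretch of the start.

0.8177

Over the interval, μ = 2.3 × 3 = 6.9 (a 3-day stretch = 3 days).
The fifth arrival falls in the interval iff at least 5 events occur there: P(S_5 ≤ t) = P(N ≥ 5) = 1 − P(N ≤ 4) ≈ 0.8177.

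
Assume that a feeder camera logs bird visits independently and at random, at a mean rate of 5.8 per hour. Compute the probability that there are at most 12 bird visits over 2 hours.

Over the interval, μ = 5.8 × 2 = 11.6 (2 hours).
P(N ≤ 12) = Σ_{j=0}^{12} e^(−μ) μ^j/j! ≈ 0.6216.

0.6216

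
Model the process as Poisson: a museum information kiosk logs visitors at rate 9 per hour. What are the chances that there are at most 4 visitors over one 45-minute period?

Over the interval, μ = 9 × 0.75 = 6.75 (a 45-minute period = 0.75 hours).
P(N ≤ 4) = Σ_{j=0}^{4} e^(−μ) μ^j/j! ≈ 0.1970.

0.1970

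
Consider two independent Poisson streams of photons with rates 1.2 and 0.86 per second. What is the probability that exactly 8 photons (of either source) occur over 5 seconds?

Independent Poisson processes superpose: combined rate λ = 1.2 + 0.86 = 2.06 per second.
Over the interval, μ = 2.06 × 5 = 10.3 (5 seconds).
P(N = 8) = e^(−10.3) · 10.3^8/8! ≈ 0.1057.

0.1057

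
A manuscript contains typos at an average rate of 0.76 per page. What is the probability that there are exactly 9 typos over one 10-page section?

0.1167

Over the interval, μ = 0.76 × 10 = 7.6 (a 10-page section = 10 pages).
P(N = 9) = e^(−μ) μ^9/9! = e^(−7.6) · 7.6^9/362880 ≈ 0.1167.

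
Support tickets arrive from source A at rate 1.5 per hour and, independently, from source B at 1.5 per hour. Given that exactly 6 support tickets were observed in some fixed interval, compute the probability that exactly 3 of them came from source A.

Given the total, each event is independently from source A with probability p = λ_A/(λ_A+λ_B) = 1.5/3 = 0.5000.
So K ~ Binomial(6, 1.5/3): P(K = 3) = C(6,3) · (1.5/3)^3 · (1.5/3)^3 ≈ 0.3125.

0.3125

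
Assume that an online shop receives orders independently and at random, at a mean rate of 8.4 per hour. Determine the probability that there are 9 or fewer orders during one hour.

0.6659

With mean μ = 8.4 per hour,
P(N ≤ 9) = Σ_{j=0}^{9} e^(−μ) μ^j/j! ≈ 0.6659.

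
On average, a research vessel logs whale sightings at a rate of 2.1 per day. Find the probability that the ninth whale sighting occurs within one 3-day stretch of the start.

Over the interval, μ = 2.1 × 3 = 6.3 (a 3-day stretch = 3 days).
The ninth arrival falls in the interval iff at least 9 events occur there: P(S_9 ≤ t) = P(N ≥ 9) = 1 − P(N ≤ 8) ≈ 0.1852.

0.1852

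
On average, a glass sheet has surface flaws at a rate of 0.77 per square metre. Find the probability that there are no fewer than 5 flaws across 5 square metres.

0.3419

Over the interval, μ = 0.77 × 5 = 3.85 (5 square metres).
P(N ≥ 5) = 1 − P(N ≤ 4) = 1 − Σ_{j=0}^{4} e^(−μ) μ^j/j! ≈ 0.3419.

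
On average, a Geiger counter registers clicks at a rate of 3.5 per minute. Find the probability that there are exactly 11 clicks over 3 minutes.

0.1180

Over the interval, μ = 3.5 × 3 = 10.5 (3 minutes).
P(N = 11) = e^(−μ) μ^11/11! = e^(−10.5) · 10.5^11/39916800 ≈ 0.1180.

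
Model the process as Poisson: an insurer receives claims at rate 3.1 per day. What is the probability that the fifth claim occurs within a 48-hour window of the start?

Over the interval, μ = 3.1 × 2 = 6.2 (a 48-hour window = 2 days).
The fifth arrival falls in the interval iff at least 5 events occur there: P(S_5 ≤ t) = P(N ≥ 5) = 1 − P(N ≤ 4) ≈ 0.7408.

0.7408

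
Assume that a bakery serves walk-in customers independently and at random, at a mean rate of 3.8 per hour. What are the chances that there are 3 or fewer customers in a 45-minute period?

Over the interval, μ = 3.8 × 0.75 = 2.85 (a 45-minute period = 0.75 hours).
P(N ≤ 3) = Σ_{j=0}^{3} e^(−μ) μ^j/j! ≈ 0.6808.

0.6808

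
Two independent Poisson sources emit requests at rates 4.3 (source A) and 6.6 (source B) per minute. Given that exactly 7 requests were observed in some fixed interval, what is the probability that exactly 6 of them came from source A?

Given the total, each event is independently from source A with probability p = λ_A/(λ_A+λ_B) = 4.3/10.9 ≈ 0.3945.
So K ~ Binomial(7, 4.3/10.9): P(K = 6) = C(7,6) · (4.3/10.9)^6 · (6.6/10.9)^1 ≈ 0.0160.

0.0160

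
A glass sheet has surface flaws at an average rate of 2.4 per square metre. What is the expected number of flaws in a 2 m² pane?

E[N] = λt = 2.4 × 2 = 4.8 (a 2 m² pane = 2 square metres).

4.8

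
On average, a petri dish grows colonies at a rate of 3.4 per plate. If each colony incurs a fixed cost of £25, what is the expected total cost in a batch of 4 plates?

E[N] = 3.4 × 4 = 13.6 (a batch of 4 plates = 4 plates); E[cost] = 13.6 × £25 = £340.

£340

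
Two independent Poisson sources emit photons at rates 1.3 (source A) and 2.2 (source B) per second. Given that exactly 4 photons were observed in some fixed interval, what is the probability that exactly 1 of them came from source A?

0.3690

Given the total, each event is independently from source A with probability p = λ_A/(λ_A+λ_B) = 1.3/3.5 ≈ 0.3714.
So K ~ Binomial(4, 1.3/3.5): P(K = 1) = C(4,1) · (1.3/3.5)^1 · (2.2/3.5)^3 ≈ 0.3690.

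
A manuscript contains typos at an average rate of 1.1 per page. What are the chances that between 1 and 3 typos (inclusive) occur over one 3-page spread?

Over the interval, μ = 1.1 × 3 = 3.3 (a 3-page spread = 3 pages).
P(1 ≤ N ≤ 3) = Σ_{j=1}^{3} e^(−3.3) · 3.3^j/j! ≈ 0.5435.

0.5435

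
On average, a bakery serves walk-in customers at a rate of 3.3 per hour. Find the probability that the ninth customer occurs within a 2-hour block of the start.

0.2204

Over the interval, μ = 3.3 × 2 = 6.6 (a 2-hour block = 2 hours).
The ninth arrival falls in the interval iff at least 9 events occur there: P(S_9 ≤ t) = P(N ≥ 9) = 1 − P(N ≤ 8) ≈ 0.2204.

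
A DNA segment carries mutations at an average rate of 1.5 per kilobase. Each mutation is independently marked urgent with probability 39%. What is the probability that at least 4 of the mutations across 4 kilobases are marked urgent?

0.2088

Thinning: the mutations that are marked urgent themselves form a Poisson process with rate 0.39 × 1.5 = 0.585 per kilobase.
Over the interval, μ = 0.585 × 4 = 2.34 (4 kilobases).
P(N ≥ 4) = 1 − P(N ≤ 3) ≈ 0.2088.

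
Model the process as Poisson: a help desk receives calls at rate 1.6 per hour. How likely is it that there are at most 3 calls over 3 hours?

Over the interval, μ = 1.6 × 3 = 4.8 (3 hours).
P(N ≤ 3) = Σ_{j=0}^{3} e^(−μ) μ^j/j! ≈ 0.2942.

0.2942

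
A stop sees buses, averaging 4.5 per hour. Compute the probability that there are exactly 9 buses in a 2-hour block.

Over the interval, μ = 4.5 × 2 = 9 (a 2-hour block = 2 hours).
P(N = 9) = e^(−μ) μ^9/9! = e^(−9) · 9^9/362880 ≈ 0.1318.

0.1318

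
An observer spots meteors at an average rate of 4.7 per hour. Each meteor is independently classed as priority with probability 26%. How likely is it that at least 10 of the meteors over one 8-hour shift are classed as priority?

0.5138

Thinning: the meteors that are classed as priority themselves form a Poisson process with rate 0.26 × 4.7 = 1.222 per hour.
Over the interval, μ = 1.222 × 8 = 9.776 (an 8-hour shift = 8 hours).
P(N ≥ 10) = 1 − P(N ≤ 9) ≈ 0.5138.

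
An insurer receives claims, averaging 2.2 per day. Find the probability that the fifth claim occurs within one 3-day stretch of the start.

Over the interval, μ = 2.2 × 3 = 6.6 (a 3-day stretch = 3 days).
The fifth arrival falls in the interval iff at least 5 events occur there: P(S_5 ≤ t) = P(N ≥ 5) = 1 − P(N ≤ 4) ≈ 0.7873.

0.7873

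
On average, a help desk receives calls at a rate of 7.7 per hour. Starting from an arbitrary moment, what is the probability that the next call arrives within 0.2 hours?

0.7856

Inter-arrival times are exponential with rate λ = 7.7 per hour.
P(T ≤ 0.2) = 1 − e^(−λt) = 1 − e^(−7.7 × 0.2) = 1 − e^(−1.54) ≈ 0.7856.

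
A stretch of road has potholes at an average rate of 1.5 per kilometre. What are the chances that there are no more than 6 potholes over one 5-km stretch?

Over the interval, μ = 1.5 × 5 = 7.5 (a 5-km stretch = 5 kilometres).
P(N ≤ 6) = Σ_{j=0}^{6} e^(−μ) μ^j/j! ≈ 0.3782.

0.3782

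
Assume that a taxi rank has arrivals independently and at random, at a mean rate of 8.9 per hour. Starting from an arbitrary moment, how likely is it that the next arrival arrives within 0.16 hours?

Inter-arrival times are exponential with rate λ = 8.9 per hour.
P(T ≤ 0.16) = 1 − e^(−λt) = 1 − e^(−8.9 × 0.16) = 1 − e^(−1.424) ≈ 0.7593.

0.7593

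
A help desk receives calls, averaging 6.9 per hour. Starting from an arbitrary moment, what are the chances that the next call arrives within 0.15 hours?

Inter-arrival times are exponential with rate λ = 6.9 per hour.
P(T ≤ 0.15) = 1 − e^(−λt) = 1 − e^(−6.9 × 0.15) = 1 − e^(−1.035) ≈ 0.6448.

0.6448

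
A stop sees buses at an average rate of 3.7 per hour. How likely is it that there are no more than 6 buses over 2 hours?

0.3920

Over the interval, μ = 3.7 × 2 = 7.4 (2 hours).
P(N ≤ 6) = Σ_{j=0}^{6} e^(−μ) μ^j/j! ≈ 0.3920.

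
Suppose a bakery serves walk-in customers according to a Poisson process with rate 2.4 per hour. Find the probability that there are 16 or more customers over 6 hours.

Over the interval, μ = 2.4 × 6 = 14.4 (6 hours).
P(N ≥ 16) = 1 − P(N ≤ 15) = 1 − Σ_{j=0}^{15} e^(−μ) μ^j/j! ≈ 0.3707.

0.3707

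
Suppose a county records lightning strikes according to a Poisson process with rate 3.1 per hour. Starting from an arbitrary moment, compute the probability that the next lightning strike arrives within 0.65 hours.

0.8667

Inter-arrival times are exponential with rate λ = 3.1 per hour.
P(T ≤ 0.65) = 1 − e^(−λt) = 1 − e^(−3.1 × 0.65) = 1 − e^(−2.015) ≈ 0.8667.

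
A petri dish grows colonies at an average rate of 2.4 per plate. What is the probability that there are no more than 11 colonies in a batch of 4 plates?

0.7412

Over the interval, μ = 2.4 × 4 = 9.6 (a batch of 4 plates = 4 plates).
P(N ≤ 11) = Σ_{j=0}^{11} e^(−μ) μ^j/j! ≈ 0.7412.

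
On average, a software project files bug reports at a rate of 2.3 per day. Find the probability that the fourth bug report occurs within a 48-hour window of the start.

0.6743

Over the interval, μ = 2.3 × 2 = 4.6 (a 48-hour window = 2 days).
The fourth arrival falls in the interval iff at least 4 events occur there: P(S_4 ≤ t) = P(N ≥ 4) = 1 − P(N ≤ 3) ≈ 0.6743.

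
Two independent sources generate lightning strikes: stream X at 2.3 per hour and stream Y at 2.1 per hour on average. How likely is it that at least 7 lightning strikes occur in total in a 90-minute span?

Independent Poisson processes superpose: combined rate λ = 2.3 + 2.1 = 4.4 per hour.
Over the interval, μ = 4.4 × 1.5 = 6.6 (a 90-minute span = 1.5 hours).
P(N ≥ 7) = 1 − P(N ≤ 6) ≈ 0.4892.

0.4892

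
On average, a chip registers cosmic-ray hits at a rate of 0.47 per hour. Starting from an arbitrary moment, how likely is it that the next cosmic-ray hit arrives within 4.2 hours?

0.8611

Inter-arrival times are exponential with rate λ = 0.47 per hour.
P(T ≤ 4.2) = 1 − e^(−λt) = 1 − e^(−0.47 × 4.2) = 1 − e^(−1.974) ≈ 0.8611.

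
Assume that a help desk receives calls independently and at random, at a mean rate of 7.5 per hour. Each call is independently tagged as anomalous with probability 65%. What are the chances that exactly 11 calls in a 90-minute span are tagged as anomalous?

0.0534

Thinning: the calls that are tagged as anomalous themselves form a Poisson process with rate 0.65 × 7.5 = 4.875 per hour.
Over the interval, μ = 4.875 × 1.5 = 7.3125 (a 90-minute span = 1.5 hours).
P(N = 11) = e^(−7.3125) · 7.3125^11/11! ≈ 0.0534.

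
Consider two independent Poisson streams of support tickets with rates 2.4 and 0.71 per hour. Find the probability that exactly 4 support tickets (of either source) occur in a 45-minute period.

Independent Poisson processes superpose: combined rate λ = 2.4 + 0.71 = 3.11 per hour.
Over the interval, μ = 3.11 × 0.75 = 2.3325 (a 45-minute period = 0.75 hours).
P(N = 4) = e^(−2.3325) · 2.3325^4/4! ≈ 0.1197.

0.1197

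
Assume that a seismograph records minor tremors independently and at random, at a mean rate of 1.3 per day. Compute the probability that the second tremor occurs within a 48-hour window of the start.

Over the interval, μ = 1.3 × 2 = 2.6 (a 48-hour window = 2 days).
The second arrival falls in the interval iff at least 2 events occur there: P(S_2 ≤ t) = P(N ≥ 2) = 1 − P(N ≤ 1) ≈ 0.7326.

0.7326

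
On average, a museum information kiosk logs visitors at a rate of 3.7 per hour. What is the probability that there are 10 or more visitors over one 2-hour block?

Over the interval, μ = 3.7 × 2 = 7.4 (a 2-hour block = 2 hours).
P(N ≥ 10) = 1 − P(N ≤ 9) = 1 − Σ_{j=0}^{9} e^(−μ) μ^j/j! ≈ 0.2123.

0.2123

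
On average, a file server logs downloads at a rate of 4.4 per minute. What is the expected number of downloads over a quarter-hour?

66

E[N] = λt = 4.4 × 15 = 66 (a quarter-hour = 15 minutes).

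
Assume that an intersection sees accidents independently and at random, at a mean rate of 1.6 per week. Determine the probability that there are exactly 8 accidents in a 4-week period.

0.1160

Over the interval, μ = 1.6 × 4 = 6.4 (a 4-week period = 4 weeks).
P(N = 8) = e^(−μ) μ^8/8! = e^(−6.4) · 6.4^8/40320 ≈ 0.1160.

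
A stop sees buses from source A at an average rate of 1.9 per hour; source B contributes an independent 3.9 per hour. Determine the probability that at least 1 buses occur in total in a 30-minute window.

0.9450

Independent Poisson processes superpose: combined rate λ = 1.9 + 3.9 = 5.8 per hour.
Over the interval, μ = 5.8 × 0.5 = 2.9 (a 30-minute window = 0.5 hours).
P(N ≥ 1) = 1 − P(N ≤ 0) ≈ 0.9450.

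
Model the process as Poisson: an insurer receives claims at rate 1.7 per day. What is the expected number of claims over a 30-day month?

51

E[N] = λt = 1.7 × 30 = 51 (a 30-day month = 30 days).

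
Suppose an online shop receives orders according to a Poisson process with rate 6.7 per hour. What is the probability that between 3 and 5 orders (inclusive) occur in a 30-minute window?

Over the interval, μ = 6.7 × 0.5 = 3.35 (a 30-minute window = 0.5 hours).
P(3 ≤ N ≤ 5) = Σ_{j=3}^{5} e^(−3.35) · 3.35^j/j! ≈ 0.5273.

0.5273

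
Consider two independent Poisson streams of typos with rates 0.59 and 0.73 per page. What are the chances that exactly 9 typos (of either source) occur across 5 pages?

Independent Poisson processes superpose: combined rate λ = 0.59 + 0.73 = 1.32 per page.
Over the interval, μ = 1.32 × 5 = 6.6 (5 pages).
P(N = 9) = e^(−6.6) · 6.6^9/9! ≈ 0.0891.

0.0891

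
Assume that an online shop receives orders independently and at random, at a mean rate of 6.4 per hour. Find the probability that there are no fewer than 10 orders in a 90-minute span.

Over the interval, μ = 6.4 × 1.5 = 9.6 (a 90-minute span = 1.5 hours).
P(N ≥ 10) = 1 − P(N ≤ 9) = 1 − Σ_{j=0}^{9} e^(−μ) μ^j/j! ≈ 0.4911.

0.4911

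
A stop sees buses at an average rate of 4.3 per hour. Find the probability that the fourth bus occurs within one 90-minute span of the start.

Over the interval, μ = 4.3 × 1.5 = 6.45 (a 90-minute span = 1.5 hours).
The fourth arrival falls in the interval iff at least 4 events occur there: P(S_4 ≤ t) = P(N ≥ 4) = 1 − P(N ≤ 3) ≈ 0.8847.

0.8847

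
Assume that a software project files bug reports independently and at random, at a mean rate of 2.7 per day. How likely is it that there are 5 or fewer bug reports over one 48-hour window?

0.5461

Over the interval, μ = 2.7 × 2 = 5.4 (a 48-hour window = 2 days).
P(N ≤ 5) = Σ_{j=0}^{5} e^(−μ) μ^j/j! ≈ 0.5461.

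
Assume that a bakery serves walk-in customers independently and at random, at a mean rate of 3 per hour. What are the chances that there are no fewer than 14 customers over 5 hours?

Over the interval, μ = 3 × 5 = 15 (5 hours).
P(N ≥ 14) = 1 − P(N ≤ 13) = 1 − Σ_{j=0}^{13} e^(−μ) μ^j/j! ≈ 0.6368.

0.6368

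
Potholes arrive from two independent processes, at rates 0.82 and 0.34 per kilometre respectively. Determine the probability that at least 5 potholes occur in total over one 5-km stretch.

Independent Poisson processes superpose: combined rate λ = 0.82 + 0.34 = 1.16 per kilometre.
Over the interval, μ = 1.16 × 5 = 5.8 (a 5-km stretch = 5 kilometres).
P(N ≥ 5) = 1 − P(N ≤ 4) ≈ 0.6873.

0.6873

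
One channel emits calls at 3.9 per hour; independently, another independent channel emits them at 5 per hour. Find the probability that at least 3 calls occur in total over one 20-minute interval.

Independent Poisson processes superpose: combined rate λ = 3.9 + 5 = 8.9 per hour.
Over the interval, μ = 8.9 × 1/3 ≈ 2.96667 (a 20-minute interval = 1/3 hours).
P(N ≥ 3) = 1 − P(N ≤ 2) ≈ 0.5693.

0.5693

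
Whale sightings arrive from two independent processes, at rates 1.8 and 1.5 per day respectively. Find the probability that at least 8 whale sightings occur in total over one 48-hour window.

Independent Poisson processes superpose: combined rate λ = 1.8 + 1.5 = 3.3 per day.
Over the interval, μ = 3.3 × 2 = 6.6 (a 48-hour window = 2 days).
P(N ≥ 8) = 1 − P(N ≤ 7) ≈ 0.3419.

0.3419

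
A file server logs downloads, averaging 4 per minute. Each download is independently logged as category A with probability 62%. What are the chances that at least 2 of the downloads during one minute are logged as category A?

Thinning: the downloads that are logged as category A themselves form a Poisson process with rate 0.62 × 4 = 2.48 per minute.
So μ = 2.48.
P(N ≥ 2) = 1 − P(N ≤ 1) ≈ 0.7086.

0.7086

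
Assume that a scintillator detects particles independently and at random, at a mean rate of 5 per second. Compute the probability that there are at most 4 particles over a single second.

With mean μ = 5 per second,
P(N ≤ 4) = Σ_{j=0}^{4} e^(−μ) μ^j/j! ≈ 0.4405.

0.4405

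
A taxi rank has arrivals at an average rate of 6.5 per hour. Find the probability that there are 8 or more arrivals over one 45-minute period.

Over the interval, μ = 6.5 × 0.75 = 4.875 (a 45-minute period = 0.75 hours).
P(N ≥ 8) = 1 − P(N ≤ 7) = 1 − Σ_{j=0}^{7} e^(−μ) μ^j/j! ≈ 0.1206.

0.1206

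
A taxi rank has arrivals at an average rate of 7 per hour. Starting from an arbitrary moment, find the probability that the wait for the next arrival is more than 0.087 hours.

0.5439

The wait for the next event is exponential with rate λ = 7 per hour.
P(T > 0.087) = e^(−λt) = e^(−7 × 0.087) = e^(−0.609) ≈ 0.5439.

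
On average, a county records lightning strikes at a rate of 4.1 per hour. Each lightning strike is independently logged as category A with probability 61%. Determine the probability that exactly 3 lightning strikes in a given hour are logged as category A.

0.2138

Thinning: the lightning strikes that are logged as category A themselves form a Poisson process with rate 0.61 × 4.1 = 2.501 per hour.
So μ = 2.501.
P(N = 3) = e^(−2.501) · 2.501^3/3! ≈ 0.2138.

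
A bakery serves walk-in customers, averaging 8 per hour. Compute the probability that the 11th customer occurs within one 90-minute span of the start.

0.6528

Over the interval, μ = 8 × 1.5 = 12 (a 90-minute span = 1.5 hours).
The 11th arrival falls in the interval iff at least 11 events occur there: P(S_11 ≤ t) = P(N ≥ 11) = 1 − P(N ≤ 10) ≈ 0.6528.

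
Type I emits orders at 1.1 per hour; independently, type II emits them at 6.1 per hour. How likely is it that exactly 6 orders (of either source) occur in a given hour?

Independent Poisson processes superpose: combined rate λ = 1.1 + 6.1 = 7.2 per hour.
So μ = 7.2.
P(N = 6) = e^(−7.2) · 7.2^6/6! ≈ 0.1445.

0.1445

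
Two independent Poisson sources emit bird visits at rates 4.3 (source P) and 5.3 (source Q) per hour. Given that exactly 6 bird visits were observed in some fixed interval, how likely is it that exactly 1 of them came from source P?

Given the total, each event is independently from source P with probability p = λ_P/(λ_P+λ_Q) = 4.3/9.6 ≈ 0.4479.
So K ~ Binomial(6, 4.3/9.6): P(K = 1) = C(6,1) · (4.3/9.6)^1 · (5.3/9.6)^5 ≈ 0.1378.

0.1378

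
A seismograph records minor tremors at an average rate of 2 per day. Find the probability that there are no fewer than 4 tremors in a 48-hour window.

Over the interval, μ = 2 × 2 = 4 (a 48-hour window = 2 days).
P(N ≥ 4) = 1 − P(N ≤ 3) = 1 − Σ_{j=0}^{3} e^(−μ) μ^j/j! ≈ 0.5665.

0.5665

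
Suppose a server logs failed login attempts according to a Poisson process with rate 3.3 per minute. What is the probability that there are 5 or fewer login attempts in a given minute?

With mean μ = 3.3 per minute,
P(N ≤ 5) = Σ_{j=0}^{5} e^(−μ) μ^j/j! ≈ 0.8829.

0.8829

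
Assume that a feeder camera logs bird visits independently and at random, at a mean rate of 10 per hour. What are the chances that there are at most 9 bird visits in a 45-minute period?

0.7764

Over the interval, μ = 10 × 0.75 = 7.5 (a 45-minute period = 0.75 hours).
P(N ≤ 9) = Σ_{j=0}^{9} e^(−μ) μ^j/j! ≈ 0.7764.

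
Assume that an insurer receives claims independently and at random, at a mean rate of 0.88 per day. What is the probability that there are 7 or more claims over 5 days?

0.1564

Over the interval, μ = 0.88 × 5 = 4.4 (5 days).
P(N ≥ 7) = 1 − P(N ≤ 6) = 1 − Σ_{j=0}^{6} e^(−μ) μ^j/j! ≈ 0.1564.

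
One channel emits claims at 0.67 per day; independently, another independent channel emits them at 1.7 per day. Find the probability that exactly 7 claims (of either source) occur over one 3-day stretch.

Independent Poisson processes superpose: combined rate λ = 0.67 + 1.7 = 2.37 per day.
Over the interval, μ = 2.37 × 3 = 7.11 (a 3-day stretch = 3 days).
P(N = 7) = e^(−7.11) · 7.11^7/7! ≈ 0.1489.

0.1489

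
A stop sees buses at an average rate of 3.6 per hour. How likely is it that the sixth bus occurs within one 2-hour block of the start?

Over the interval, μ = 3.6 × 2 = 7.2 (a 2-hour block = 2 hours).
The sixth arrival falls in the interval iff at least 6 events occur there: P(S_6 ≤ t) = P(N ≥ 6) = 1 − P(N ≤ 5) ≈ 0.7241.

0.7241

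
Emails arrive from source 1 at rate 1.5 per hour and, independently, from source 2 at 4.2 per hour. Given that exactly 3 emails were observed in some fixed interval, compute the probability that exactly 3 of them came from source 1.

Given the total, each event is independently from source 1 with probability p = λ_1/(λ_1+λ_2) = 1.5/5.7 ≈ 0.2632.
So K ~ Binomial(3, 1.5/5.7): P(K = 3) = C(3,3) · (1.5/5.7)^3 · (4.2/5.7)^0 ≈ 0.0182.

0.0182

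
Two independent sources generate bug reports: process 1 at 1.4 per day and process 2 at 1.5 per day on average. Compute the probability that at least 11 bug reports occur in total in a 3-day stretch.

0.2591

Independent Poisson processes superpose: combined rate λ = 1.4 + 1.5 = 2.9 per day.
Over the interval, μ = 2.9 × 3 = 8.7 (a 3-day stretch = 3 days).
P(N ≥ 11) = 1 − P(N ≤ 10) ≈ 0.2591.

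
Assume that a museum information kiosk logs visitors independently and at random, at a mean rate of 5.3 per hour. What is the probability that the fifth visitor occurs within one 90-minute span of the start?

0.8975

Over the interval, μ = 5.3 × 1.5 = 7.95 (a 90-minute span = 1.5 hours).
The fifth arrival falls in the interval iff at least 5 events occur there: P(S_5 ≤ t) = P(N ≥ 5) = 1 − P(N ≤ 4) ≈ 0.8975.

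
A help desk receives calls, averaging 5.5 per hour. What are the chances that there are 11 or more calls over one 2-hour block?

Over the interval, μ = 5.5 × 2 = 11 (a 2-hour block = 2 hours).
P(N ≥ 11) = 1 − P(N ≤ 10) = 1 − Σ_{j=0}^{10} e^(−μ) μ^j/j! ≈ 0.5401.

0.5401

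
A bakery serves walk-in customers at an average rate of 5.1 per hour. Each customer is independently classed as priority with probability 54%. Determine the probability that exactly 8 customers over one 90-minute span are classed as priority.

0.0338

Thinning: the customers that are classed as priority themselves form a Poisson process with rate 0.54 × 5.1 = 2.754 per hour.
Over the interval, μ = 2.754 × 1.5 = 4.131 (a 90-minute span = 1.5 hours).
P(N = 8) = e^(−4.131) · 4.131^8/8! ≈ 0.0338.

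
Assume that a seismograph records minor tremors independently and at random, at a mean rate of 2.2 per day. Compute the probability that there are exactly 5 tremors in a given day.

With mean μ = 2.2 per day,
P(N = 5) = e^(−μ) μ^5/5! = e^(−2.2) · 2.2^5/120 ≈ 0.0476.

0.0476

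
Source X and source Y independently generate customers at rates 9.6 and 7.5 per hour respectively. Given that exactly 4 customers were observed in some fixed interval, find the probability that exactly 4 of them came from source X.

0.0993

Given the total, each event is independently from source X with probability p = λ_X/(λ_X+λ_Y) = 9.6/17.1 ≈ 0.5614.
So K ~ Binomial(4, 9.6/17.1): P(K = 4) = C(4,4) · (9.6/17.1)^4 · (7.5/17.1)^0 ≈ 0.0993.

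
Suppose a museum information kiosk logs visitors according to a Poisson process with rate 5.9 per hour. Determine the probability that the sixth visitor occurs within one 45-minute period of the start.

Over the interval, μ = 5.9 × 0.75 = 4.425 (a 45-minute period = 0.75 hours).
The sixth arrival falls in the interval iff at least 6 events occur there: P(S_6 ≤ t) = P(N ≥ 6) = 1 − P(N ≤ 5) ≈ 0.2843.

0.2843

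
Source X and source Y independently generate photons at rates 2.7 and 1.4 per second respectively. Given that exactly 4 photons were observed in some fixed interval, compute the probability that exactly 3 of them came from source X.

0.3901

Given the total, each event is independently from source X with probability p = λ_X/(λ_X+λ_Y) = 2.7/4.1 ≈ 0.6585.
So K ~ Binomial(4, 2.7/4.1): P(K = 3) = C(4,3) · (2.7/4.1)^3 · (1.4/4.1)^1 ≈ 0.3901.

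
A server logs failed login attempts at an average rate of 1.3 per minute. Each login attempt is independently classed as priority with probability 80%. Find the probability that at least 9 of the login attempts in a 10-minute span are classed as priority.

Thinning: the login attempts that are classed as priority themselves form a Poisson process with rate 0.8 × 1.3 = 1.04 per minute.
Over the interval, μ = 1.04 × 10 = 10.4 (a 10-minute span = 10 minutes).
P(N ≥ 9) = 1 − P(N ≤ 8) ≈ 0.7104.

0.7104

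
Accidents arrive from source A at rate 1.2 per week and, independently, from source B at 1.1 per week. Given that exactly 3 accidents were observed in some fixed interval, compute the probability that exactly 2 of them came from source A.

Given the total, each event is independently from source A with probability p = λ_A/(λ_A+λ_B) = 1.2/2.3 ≈ 0.5217.
So K ~ Binomial(3, 1.2/2.3): P(K = 2) = C(3,2) · (1.2/2.3)^2 · (1.1/2.3)^1 ≈ 0.3906.

0.3906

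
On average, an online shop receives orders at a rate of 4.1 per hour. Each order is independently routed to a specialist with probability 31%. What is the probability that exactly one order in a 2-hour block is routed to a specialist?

Thinning: the orders that are routed to a specialist themselves form a Poisson process with rate 0.31 × 4.1 = 1.271 per hour.
Over the interval, μ = 1.271 × 2 = 2.542 (a 2-hour block = 2 hours).
P(N = 1) = e^(−2.542) · 2.542^1/1! ≈ 0.2001.

0.2001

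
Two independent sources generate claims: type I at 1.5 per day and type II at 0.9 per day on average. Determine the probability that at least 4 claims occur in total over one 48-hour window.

0.7058

Independent Poisson processes superpose: combined rate λ = 1.5 + 0.9 = 2.4 per day.
Over the interval, μ = 2.4 × 2 = 4.8 (a 48-hour window = 2 days).
P(N ≥ 4) = 1 − P(N ≤ 3) ≈ 0.7058.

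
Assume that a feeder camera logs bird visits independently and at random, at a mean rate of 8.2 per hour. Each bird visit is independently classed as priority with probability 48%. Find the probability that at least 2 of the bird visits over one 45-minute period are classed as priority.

Thinning: the bird visits that are classed as priority themselves form a Poisson process with rate 0.48 × 8.2 = 3.936 per hour.
Over the interval, μ = 3.936 × 0.75 = 2.952 (a 45-minute period = 0.75 hours).
P(N ≥ 2) = 1 − P(N ≤ 1) ≈ 0.7936.

0.7936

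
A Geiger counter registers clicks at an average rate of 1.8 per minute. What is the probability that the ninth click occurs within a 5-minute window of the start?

0.5443

Over the interval, μ = 1.8 × 5 = 9 (a 5-minute window = 5 minutes).
The ninth arrival falls in the interval iff at least 9 events occur there: P(S_9 ≤ t) = P(N ≥ 9) = 1 − P(N ≤ 8) ≈ 0.5443.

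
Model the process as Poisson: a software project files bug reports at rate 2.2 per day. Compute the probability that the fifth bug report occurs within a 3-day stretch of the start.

0.7873

Over the interval, μ = 2.2 × 3 = 6.6 (a 3-day stretch = 3 days).
The fifth arrival falls in the interval iff at least 5 events occur there: P(S_5 ≤ t) = P(N ≥ 5) = 1 − P(N ≤ 4) ≈ 0.7873.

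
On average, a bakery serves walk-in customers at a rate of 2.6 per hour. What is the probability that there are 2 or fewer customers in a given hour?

With mean μ = 2.6 per hour,
P(N ≤ 2) = Σ_{j=0}^{2} e^(−μ) μ^j/j! ≈ 0.5184.

0.5184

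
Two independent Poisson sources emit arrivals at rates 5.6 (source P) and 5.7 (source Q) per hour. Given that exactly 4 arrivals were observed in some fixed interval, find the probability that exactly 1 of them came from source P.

Given the total, each event is independently from source P with probability p = λ_P/(λ_P+λ_Q) = 5.6/11.3 ≈ 0.4956.
So K ~ Binomial(4, 5.6/11.3): P(K = 1) = C(4,1) · (5.6/11.3)^1 · (5.7/11.3)^3 ≈ 0.2544.

0.2544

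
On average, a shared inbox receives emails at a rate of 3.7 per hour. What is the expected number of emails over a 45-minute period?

E[N] = λt = 3.7 × 0.75 = 2.775 (a 45-minute period = 0.75 hours).

2.775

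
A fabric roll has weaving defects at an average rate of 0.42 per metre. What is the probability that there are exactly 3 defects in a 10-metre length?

Over the interval, μ = 0.42 × 10 = 4.2 (a 10-metre length = 10 metres).
P(N = 3) = e^(−μ) μ^3/3! = e^(−4.2) · 4.2^3/6 ≈ 0.1852.

0.1852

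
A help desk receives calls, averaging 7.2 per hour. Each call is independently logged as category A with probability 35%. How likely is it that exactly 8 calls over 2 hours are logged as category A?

0.0668

Thinning: the calls that are logged as category A themselves form a Poisson process with rate 0.35 × 7.2 = 2.52 per hour.
Over the interval, μ = 2.52 × 2 = 5.04 (2 hours).
P(N = 8) = e^(−5.04) · 5.04^8/8! ≈ 0.0668.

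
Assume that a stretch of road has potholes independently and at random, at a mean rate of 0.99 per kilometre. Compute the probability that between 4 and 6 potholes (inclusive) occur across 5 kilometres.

0.4973

Over the interval, μ = 0.99 × 5 = 4.95 (5 kilometres).
P(4 ≤ N ≤ 6) = Σ_{j=4}^{6} e^(−4.95) · 4.95^j/j! ≈ 0.4973.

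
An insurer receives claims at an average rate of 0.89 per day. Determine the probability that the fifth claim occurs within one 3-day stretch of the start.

Over the interval, μ = 0.89 × 3 = 2.67 (a 3-day stretch = 3 days).
The fifth arrival falls in the interval iff at least 5 events occur there: P(S_5 ≤ t) = P(N ≥ 5) = 1 − P(N ≤ 4) ≈ 0.1327.

0.1327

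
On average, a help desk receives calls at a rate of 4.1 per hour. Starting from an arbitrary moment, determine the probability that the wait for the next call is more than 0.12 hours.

The wait for the next event is exponential with rate λ = 4.1 per hour.
P(T > 0.12) = e^(−λt) = e^(−4.1 × 0.12) = e^(−0.492) ≈ 0.6114.

0.6114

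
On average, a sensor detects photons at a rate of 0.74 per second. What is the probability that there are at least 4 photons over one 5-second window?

Over the interval, μ = 0.74 × 5 = 3.7 (a 5-second window = 5 seconds).
P(N ≥ 4) = 1 − P(N ≤ 3) = 1 − Σ_{j=0}^{3} e^(−μ) μ^j/j! ≈ 0.5058.

0.5058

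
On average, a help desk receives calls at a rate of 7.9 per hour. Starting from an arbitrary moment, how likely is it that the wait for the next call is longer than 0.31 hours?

0.0864

The wait for the next event is exponential with rate λ = 7.9 per hour.
P(T > 0.31) = e^(−λt) = e^(−7.9 × 0.31) = e^(−2.449) ≈ 0.0864.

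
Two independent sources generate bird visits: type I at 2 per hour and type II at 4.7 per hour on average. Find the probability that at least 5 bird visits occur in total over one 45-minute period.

Independent Poisson processes superpose: combined rate λ = 2 + 4.7 = 6.7 per hour.
Over the interval, μ = 6.7 × 0.75 = 5.025 (a 45-minute period = 0.75 hours).
P(N ≥ 5) = 1 − P(N ≤ 4) ≈ 0.5639.

0.5639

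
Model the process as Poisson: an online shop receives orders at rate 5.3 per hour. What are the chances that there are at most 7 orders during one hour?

With mean μ = 5.3 per hour,
P(N ≤ 7) = Σ_{j=0}^{7} e^(−μ) μ^j/j! ≈ 0.8335.

0.8335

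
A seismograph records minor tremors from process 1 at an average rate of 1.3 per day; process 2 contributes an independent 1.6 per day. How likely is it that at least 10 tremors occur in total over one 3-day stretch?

Independent Poisson processes superpose: combined rate λ = 1.3 + 1.6 = 2.9 per day.
Over the interval, μ = 2.9 × 3 = 8.7 (a 3-day stretch = 3 days).
P(N ≥ 10) = 1 − P(N ≤ 9) ≈ 0.3731.

0.3731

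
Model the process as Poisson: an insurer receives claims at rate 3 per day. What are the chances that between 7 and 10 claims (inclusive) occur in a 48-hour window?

0.3511

Over the interval, μ = 3 × 2 = 6 (a 48-hour window = 2 days).
P(7 ≤ N ≤ 10) = Σ_{j=7}^{10} e^(−6) · 6^j/j! ≈ 0.3511.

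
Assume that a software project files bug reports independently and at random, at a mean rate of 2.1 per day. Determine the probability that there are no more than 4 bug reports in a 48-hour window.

Over the interval, μ = 2.1 × 2 = 4.2 (a 48-hour window = 2 days).
P(N ≤ 4) = Σ_{j=0}^{4} e^(−μ) μ^j/j! ≈ 0.5898.

0.5898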